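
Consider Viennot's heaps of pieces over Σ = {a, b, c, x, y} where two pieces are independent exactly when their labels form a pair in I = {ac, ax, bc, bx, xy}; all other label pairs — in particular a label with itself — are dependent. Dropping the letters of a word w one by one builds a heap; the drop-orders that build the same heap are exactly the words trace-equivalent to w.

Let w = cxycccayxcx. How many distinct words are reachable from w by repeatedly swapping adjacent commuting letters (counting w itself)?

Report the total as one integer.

20

drop 0:c onto floor
drop 1:x onto {0:c}
drop 2:y onto {0:c}
drop 3:c onto {1:x, 2:y}
drop 4:c onto {3:c}
drop 5:c onto {4:c}
drop 6:a onto {2:y}
drop 7:y onto {5:c, 6:a}
drop 8:x onto {5:c}
drop 9:c onto {7:y, 8:x}
drop 10:x onto {9:c}
ground layer = {0:c}
drop-orders for the pieces not yet dropped (sum over which currently-grounded one goes next):
  1 to go: {10} 1
  2 to go: {9,10} 1
  3 to go: {7,9,10} 1  {8,9,10} 1
  4 to go: {6,7,9,10} 1  {7,8,9,10} 2
  5 to go: {5,7,8,9,10} 2  {6,7,8,9,10} 3
  6 to go: {4,5,7,8,9,10} 2  {5,6,7,8,9,10} 5
  7 to go: {3,4,5,7,8,9,10} 2  {4,5,6,7,8,9,10} 7
  8 to go: {1,3,4,5,7,8,9,10} 2  {3,4,5,6,7,8,9,10} 9
  9 to go: {1,3,4,5,6,7,8,9,10} 11  {2,3,4,5,6,7,8,9,10} 9
  if 0:c drops first: 20 orders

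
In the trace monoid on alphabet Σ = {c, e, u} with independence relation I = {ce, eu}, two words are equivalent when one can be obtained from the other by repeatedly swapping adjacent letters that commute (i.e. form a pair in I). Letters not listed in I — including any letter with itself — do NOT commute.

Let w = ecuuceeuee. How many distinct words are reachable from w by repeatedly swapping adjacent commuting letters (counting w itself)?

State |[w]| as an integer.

drop 0:e onto floor
drop 1:c onto floor
drop 2:u onto {1:c}
drop 3:u onto {2:u}
drop 4:c onto {3:u}
drop 5:e onto {0:e}
drop 6:e onto {5:e}
drop 7:u onto {4:c}
drop 8:e onto {6:e}
drop 9:e onto {8:e}
ground layer = {0:e, 1:c}
drop-orders for the pieces not yet dropped (sum over which currently-grounded one goes next):
  1 to go: {7} 1  {9} 1
  2 to go: {4,7} 1  {7,9} 2  {8,9} 1
  3 to go: {3,4,7} 1  {4,7,9} 3  {6,8,9} 1  {7,8,9} 3
  4 to go: {2,3,4,7} 1  {3,4,7,9} 4  {4,7,8,9} 6  {5,6,8,9} 1  {6,7,8,9} 4
  5 to go: {0,5,6,8,9} 1  {1,2,3,4,7} 1  {2,3,4,7,9} 5  {3,4,7,8,9} 10  {4,6,7,8,9} 10  {5,6,7,8,9} 5
  6 to go: {0,5,6,7,8,9} 6  {1,2,3,4,7,9} 6  {2,3,4,7,8,9} 15  {3,4,6,7,8,9} 20  {4,5,6,7,8,9} 15
  7 to go: {0,4,5,6,7,8,9} 21  {1,2,3,4,7,8,9} 21  {2,3,4,6,7,8,9} 35  {3,4,5,6,7,8,9} 35
  8 to go: {0,3,4,5,6,7,8,9} 56  {1,2,3,4,6,7,8,9} 56  {2,3,4,5,6,7,8,9} 70
  if 0:e drops first: 126 orders
  if 1:c drops first: 126 orders
heap linearizations: 252

252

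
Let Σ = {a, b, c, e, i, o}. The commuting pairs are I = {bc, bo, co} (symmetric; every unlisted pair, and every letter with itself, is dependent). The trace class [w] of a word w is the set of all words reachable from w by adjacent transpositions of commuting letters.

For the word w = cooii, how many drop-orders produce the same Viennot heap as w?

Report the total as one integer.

piece 0:c — minimal
piece 1:o — minimal
piece 2:o rests on {1:o}
piece 3:i rests on {0:c, 2:o}
piece 4:i rests on {3:i}
minimal pieces: {0:c, 1:o}
ways to finish when only these pieces remain (= sum over removing one remaining piece with nothing left below it):
  1 left: {4}→1
  2 left: {3,4}→1
  3 left: {0,3,4}→1  {2,3,4}→1
  placing 0:c first → 1 extensions
  placing 1:o first → 2 extensions
total linear extensions = 3

3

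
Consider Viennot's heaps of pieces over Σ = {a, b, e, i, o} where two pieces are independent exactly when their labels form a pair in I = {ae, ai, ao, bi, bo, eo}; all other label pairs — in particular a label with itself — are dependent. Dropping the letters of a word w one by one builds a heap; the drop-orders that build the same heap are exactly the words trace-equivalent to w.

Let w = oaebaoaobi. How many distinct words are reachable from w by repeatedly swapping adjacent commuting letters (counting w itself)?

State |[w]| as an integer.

piece 0:o — minimal
piece 1:a — minimal
piece 2:e — minimal
piece 3:b rests on {1:a, 2:e}
piece 4:a rests on {3:b}
piece 5:o rests on {0:o}
piece 6:a rests on {4:a}
piece 7:o rests on {5:o}
piece 8:b rests on {6:a}
piece 9:i rests on {2:e, 7:o}
minimal pieces: {0:o, 1:a, 2:e}
ways to finish when only these pieces remain (= sum over removing one remaining piece with nothing left below it):
  1 left: {8}→1  {9}→1
  2 left: {6,8}→1  {7,9}→1  {8,9}→2
  3 left: {4,6,8}→1  {5,7,9}→1  {6,8,9}→3  {7,8,9}→3
  4 left: {0,5,7,9}→1  {3,4,6,8}→1  {4,6,8,9}→4  {5,7,8,9}→4  {6,7,8,9}→6
  5 left: {0,5,7,8,9}→5  {1,3,4,6,8}→1  {3,4,6,8,9}→5  {4,6,7,8,9}→10  {5,6,7,8,9}→10
  6 left: {0,5,6,7,8,9}→15  {1,3,4,6,8,9}→6  {2,3,4,6,8,9}→5  {3,4,6,7,8,9}→15  {4,5,6,7,8,9}→20
  7 left: {0,4,5,6,7,8,9}→35  {1,2,3,4,6,8,9}→11  {1,3,4,6,7,8,9}→21  {2,3,4,6,7,8,9}→20  {3,4,5,6,7,8,9}→35
  8 left: {0,3,4,5,6,7,8,9}→70  {1,2,3,4,6,7,8,9}→52  {1,3,4,5,6,7,8,9}→56  {2,3,4,5,6,7,8,9}→55
  placing 0:o first → 163 extensions
  placing 1:a first → 125 extensions
  placing 2:e first → 126 extensions
total linear extensions = 414

414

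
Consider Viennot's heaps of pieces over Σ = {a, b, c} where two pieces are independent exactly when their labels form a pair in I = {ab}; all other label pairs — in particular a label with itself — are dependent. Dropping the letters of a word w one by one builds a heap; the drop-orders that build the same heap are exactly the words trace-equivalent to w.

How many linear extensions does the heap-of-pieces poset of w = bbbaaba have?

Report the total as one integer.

35

piece 0:b — minimal
piece 1:b rests on {0:b}
piece 2:b rests on {1:b}
piece 3:a — minimal
piece 4:a rests on {3:a}
piece 5:b rests on {2:b}
piece 6:a rests on {4:a}
minimal pieces: {0:b, 3:a}
ways to finish when only these pieces remain (= sum over removing one remaining piece with nothing left below it):
  1 left: {5}→1  {6}→1
  2 left: {2,5}→1  {4,6}→1  {5,6}→2
  3 left: {1,2,5}→1  {2,5,6}→3  {3,4,6}→1  {4,5,6}→3
  4 left: {0,1,2,5}→1  {1,2,5,6}→4  {2,4,5,6}→6  {3,4,5,6}→4
  5 left: {0,1,2,5,6}→5  {1,2,4,5,6}→10  {2,3,4,5,6}→10
  placing 0:b first → 20 extensions
  placing 3:a first → 15 extensions
total linear extensions = 35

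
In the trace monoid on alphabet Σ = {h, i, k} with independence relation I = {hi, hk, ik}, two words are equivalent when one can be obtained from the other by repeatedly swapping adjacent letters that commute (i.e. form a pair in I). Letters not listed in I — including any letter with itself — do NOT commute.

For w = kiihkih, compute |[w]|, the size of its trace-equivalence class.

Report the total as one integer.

0(k) covers ∅
1(i) covers ∅
2(i) covers 1:i
3(h) covers ∅
4(k) covers 0:k
5(i) covers 2:i
6(h) covers 3:h
floor of heap: 0:k, 1:i, 3:h
completions by unplaced set U, small U first (add the entries for U minus each lowest piece of U):
  |U|=1: {4}:1  {5}:1  {6}:1
  |U|=2: {0,4}:1  {2,5}:1  {3,6}:1  {4,5}:2  {4,6}:2  {5,6}:2
  |U|=3: {0,4,5}:3  {0,4,6}:3  {1,2,5}:1  {2,4,5}:3  {2,5,6}:3  {3,4,6}:3  {3,5,6}:3  {4,5,6}:6
  |U|=4: {0,2,4,5}:6  {0,3,4,6}:6  {0,4,5,6}:12  {1,2,4,5}:4  {1,2,5,6}:4  {2,3,5,6}:6  {2,4,5,6}:12  {3,4,5,6}:12
  |U|=5: {0,1,2,4,5}:10  {0,2,4,5,6}:30  {0,3,4,5,6}:30  {1,2,3,5,6}:10  {1,2,4,5,6}:20  {2,3,4,5,6}:30
  start at 0(k): 60
  start at 1(i): 90
  start at 3(h): 60
sum over floor = 210

210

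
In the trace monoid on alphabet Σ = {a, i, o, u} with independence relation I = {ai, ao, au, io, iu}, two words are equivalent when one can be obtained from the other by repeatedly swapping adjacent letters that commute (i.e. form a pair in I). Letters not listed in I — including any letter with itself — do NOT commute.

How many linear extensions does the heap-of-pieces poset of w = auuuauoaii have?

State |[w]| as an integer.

2520

drop 0:a onto floor
drop 1:u onto floor
drop 2:u onto {1:u}
drop 3:u onto {2:u}
drop 4:a onto {0:a}
drop 5:u onto {3:u}
drop 6:o onto {5:u}
drop 7:a onto {4:a}
drop 8:i onto floor
drop 9:i onto {8:i}
ground layer = {0:a, 1:u, 8:i}
drop-orders for the pieces not yet dropped (sum over which currently-grounded one goes next):
  1 to go: {6} 1  {7} 1  {9} 1
  2 to go: {4,7} 1  {5,6} 1  {6,7} 2  {6,9} 2  {7,9} 2  {8,9} 1
  3 to go: {0,4,7} 1  {3,5,6} 1  {4,6,7} 3  {4,7,9} 3  {5,6,7} 3  {5,6,9} 3  {6,7,9} 6  {6,8,9} 3  {7,8,9} 3
  4 to go: {0,4,6,7} 4  {0,4,7,9} 4  {2,3,5,6} 1  {3,5,6,7} 4  {3,5,6,9} 4  {4,5,6,7} 6  {4,6,7,9} 12  {4,7,8,9} 6  {5,6,7,9} 12  {5,6,8,9} 6  {6,7,8,9} 12
  5 to go: {0,4,5,6,7} 10  {0,4,6,7,9} 20  {0,4,7,8,9} 10  {1,2,3,5,6} 1  {2,3,5,6,7} 5  {2,3,5,6,9} 5  {3,4,5,6,7} 10  {3,5,6,7,9} 20  {3,5,6,8,9} 10  {4,5,6,7,9} 30  {4,6,7,8,9} 30  {5,6,7,8,9} 30
  6 to go: {0,3,4,5,6,7} 20  {0,4,5,6,7,9} 60  {0,4,6,7,8,9} 60  {1,2,3,5,6,7} 6  {1,2,3,5,6,9} 6  {2,3,4,5,6,7} 15  {2,3,5,6,7,9} 30  {2,3,5,6,8,9} 15  {3,4,5,6,7,9} 60  {3,5,6,7,8,9} 60  {4,5,6,7,8,9} 90
  7 to go: {0,2,3,4,5,6,7} 35  {0,3,4,5,6,7,9} 140  {0,4,5,6,7,8,9} 210  {1,2,3,4,5,6,7} 21  {1,2,3,5,6,7,9} 42  {1,2,3,5,6,8,9} 21  {2,3,4,5,6,7,9} 105  {2,3,5,6,7,8,9} 105  {3,4,5,6,7,8,9} 210
  8 to go: {0,1,2,3,4,5,6,7} 56  {0,2,3,4,5,6,7,9} 280  {0,3,4,5,6,7,8,9} 560  {1,2,3,4,5,6,7,9} 168  {1,2,3,5,6,7,8,9} 168  {2,3,4,5,6,7,8,9} 420
  if 0:a drops first: 756 orders
  if 1:u drops first: 1260 orders
  if 8:i drops first: 504 orders
heap linearizations: 2520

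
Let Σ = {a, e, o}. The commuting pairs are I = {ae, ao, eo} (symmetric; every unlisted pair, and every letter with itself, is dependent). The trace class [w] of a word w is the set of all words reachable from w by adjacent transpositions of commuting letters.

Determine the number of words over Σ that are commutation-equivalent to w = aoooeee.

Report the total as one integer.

piece 0:a — minimal
piece 1:o — minimal
piece 2:o rests on {1:o}
piece 3:o rests on {2:o}
piece 4:e — minimal
piece 5:e rests on {4:e}
piece 6:e rests on {5:e}
minimal pieces: {0:a, 1:o, 4:e}
ways to finish when only these pieces remain (= sum over removing one remaining piece with nothing left below it):
  1 left: {0}→1  {3}→1  {6}→1
  2 left: {0,3}→2  {0,6}→2  {2,3}→1  {3,6}→2  {5,6}→1
  3 left: {0,2,3}→3  {0,3,6}→6  {0,5,6}→3  {1,2,3}→1  {2,3,6}→3  {3,5,6}→3  {4,5,6}→1
  4 left: {0,1,2,3}→4  {0,2,3,6}→12  {0,3,5,6}→12  {0,4,5,6}→4  {1,2,3,6}→4  {2,3,5,6}→6  {3,4,5,6}→4
  5 left: {0,1,2,3,6}→20  {0,2,3,5,6}→30  {0,3,4,5,6}→20  {1,2,3,5,6}→10  {2,3,4,5,6}→10
  placing 0:a first → 20 extensions
  placing 1:o first → 60 extensions
  placing 4:e first → 60 extensions
total linear extensions = 140

140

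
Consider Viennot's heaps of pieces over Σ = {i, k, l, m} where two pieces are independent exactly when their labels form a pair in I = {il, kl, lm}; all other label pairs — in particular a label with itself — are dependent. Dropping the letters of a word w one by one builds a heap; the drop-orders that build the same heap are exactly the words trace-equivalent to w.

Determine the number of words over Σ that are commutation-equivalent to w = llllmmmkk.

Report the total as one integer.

126

#0=l has no predecessor
#1=l depends on [0:l]
#2=l depends on [1:l]
#3=l depends on [2:l]
#4=m has no predecessor
#5=m depends on [4:m]
#6=m depends on [5:m]
#7=k depends on [6:m]
#8=k depends on [7:k]
sources: [0:l, 4:m]
N(rest) = Σ N(rest − s) over sources s of rest; N(one piece) = 1:
  size 1 → [3]=1  [8]=1
  size 2 → [2,3]=1  [3,8]=2  [7,8]=1
  size 3 → [1,2,3]=1  [2,3,8]=3  [3,7,8]=3  [6,7,8]=1
  size 4 → [0,1,2,3]=1  [1,2,3,8]=4  [2,3,7,8]=6  [3,6,7,8]=4  [5,6,7,8]=1
  size 5 → [0,1,2,3,8]=5  [1,2,3,7,8]=10  [2,3,6,7,8]=10  [3,5,6,7,8]=5  [4,5,6,7,8]=1
  size 6 → [0,1,2,3,7,8]=15  [1,2,3,6,7,8]=20  [2,3,5,6,7,8]=15  [3,4,5,6,7,8]=6
  size 7 → [0,1,2,3,6,7,8]=35  [1,2,3,5,6,7,8]=35  [2,3,4,5,6,7,8]=21
  first=0(l) contributes 56
  first=4(m) contributes 70
|[w]| = 126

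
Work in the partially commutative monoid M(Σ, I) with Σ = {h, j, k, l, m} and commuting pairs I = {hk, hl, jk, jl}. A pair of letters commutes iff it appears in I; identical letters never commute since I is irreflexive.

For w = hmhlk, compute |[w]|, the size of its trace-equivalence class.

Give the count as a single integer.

0(h) covers ∅
1(m) covers 0:h
2(h) covers 1:m
3(l) covers 1:m
4(k) covers 3:l
floor of heap: 0:h
completions by unplaced set U, small U first (add the entries for U minus each lowest piece of U):
  |U|=1: {2}:1  {4}:1
  |U|=2: {2,4}:2  {3,4}:1
  |U|=3: {2,3,4}:3
  start at 0(h): 3

3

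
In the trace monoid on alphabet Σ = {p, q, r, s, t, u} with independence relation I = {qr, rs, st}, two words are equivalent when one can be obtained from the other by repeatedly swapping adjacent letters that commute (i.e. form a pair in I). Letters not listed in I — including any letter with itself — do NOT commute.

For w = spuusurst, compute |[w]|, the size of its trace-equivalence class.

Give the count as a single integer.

3

0(s) covers ∅
1(p) covers 0:s
2(u) covers 1:p
3(u) covers 2:u
4(s) covers 3:u
5(u) covers 4:s
6(r) covers 5:u
7(s) covers 5:u
8(t) covers 6:r
floor of heap: 0:s
completions by unplaced set U, small U first (add the entries for U minus each lowest piece of U):
  |U|=1: {7}:1  {8}:1
  |U|=2: {6,8}:1  {7,8}:2
  |U|=3: {6,7,8}:3
  |U|=4: {5,6,7,8}:3
  |U|=5: {4,5,6,7,8}:3
  |U|=6: {3,4,5,6,7,8}:3
  |U|=7: {2,3,4,5,6,7,8}:3
  start at 0(s): 3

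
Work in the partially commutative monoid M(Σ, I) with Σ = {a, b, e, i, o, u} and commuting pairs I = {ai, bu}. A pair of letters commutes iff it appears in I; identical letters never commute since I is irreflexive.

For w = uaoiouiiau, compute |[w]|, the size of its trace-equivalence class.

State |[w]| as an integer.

0(u) covers ∅
1(a) covers 0:u
2(o) covers 1:a
3(i) covers 2:o
4(o) covers 3:i
5(u) covers 4:o
6(i) covers 5:u
7(i) covers 6:i
8(a) covers 5:u
9(u) covers 7:i, 8:a
floor of heap: 0:u
completions by unplaced set U, small U first (add the entries for U minus each lowest piece of U):
  |U|=1: {9}:1
  |U|=2: {7,9}:1  {8,9}:1
  |U|=3: {6,7,9}:1  {7,8,9}:2
  |U|=4: {6,7,8,9}:3
  |U|=5: {5,6,7,8,9}:3
  |U|=6: {4,5,6,7,8,9}:3
  |U|=7: {3,4,5,6,7,8,9}:3
  |U|=8: {2,3,4,5,6,7,8,9}:3
  start at 0(u): 3

3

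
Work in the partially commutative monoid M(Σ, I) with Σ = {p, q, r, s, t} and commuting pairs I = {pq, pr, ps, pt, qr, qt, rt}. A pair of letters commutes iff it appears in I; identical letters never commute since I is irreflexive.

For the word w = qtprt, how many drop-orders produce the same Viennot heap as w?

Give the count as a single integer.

60

drop 0:q onto floor
drop 1:t onto floor
drop 2:p onto floor
drop 3:r onto floor
drop 4:t onto {1:t}
ground layer = {0:q, 1:t, 2:p, 3:r}
drop-orders for the pieces not yet dropped (sum over which currently-grounded one goes next):
  1 to go: {0} 1  {2} 1  {3} 1  {4} 1
  2 to go: {0,2} 2  {0,3} 2  {0,4} 2  {1,4} 1  {2,3} 2  {2,4} 2  {3,4} 2
  3 to go: {0,1,4} 3  {0,2,3} 6  {0,2,4} 6  {0,3,4} 6  {1,2,4} 3  {1,3,4} 3  {2,3,4} 6
  if 0:q drops first: 12 orders
  if 1:t drops first: 24 orders
  if 2:p drops first: 12 orders
  if 3:r drops first: 12 orders
heap linearizations: 60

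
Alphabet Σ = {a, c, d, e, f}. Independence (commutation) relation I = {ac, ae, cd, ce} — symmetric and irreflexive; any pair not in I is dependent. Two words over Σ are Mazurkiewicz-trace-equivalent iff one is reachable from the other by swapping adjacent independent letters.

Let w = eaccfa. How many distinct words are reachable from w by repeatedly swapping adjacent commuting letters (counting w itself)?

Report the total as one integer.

drop 0:e onto floor
drop 1:a onto floor
drop 2:c onto floor
drop 3:c onto {2:c}
drop 4:f onto {0:e, 1:a, 3:c}
drop 5:a onto {4:f}
ground layer = {0:e, 1:a, 2:c}
drop-orders for the pieces not yet dropped (sum over which currently-grounded one goes next):
  1 to go: {5} 1
  2 to go: {4,5} 1
  3 to go: {0,4,5} 1  {1,4,5} 1  {3,4,5} 1
  4 to go: {0,1,4,5} 2  {0,3,4,5} 2  {1,3,4,5} 2  {2,3,4,5} 1
  if 0:e drops first: 3 orders
  if 1:a drops first: 3 orders
  if 2:c drops first: 6 orders
heap linearizations: 12

12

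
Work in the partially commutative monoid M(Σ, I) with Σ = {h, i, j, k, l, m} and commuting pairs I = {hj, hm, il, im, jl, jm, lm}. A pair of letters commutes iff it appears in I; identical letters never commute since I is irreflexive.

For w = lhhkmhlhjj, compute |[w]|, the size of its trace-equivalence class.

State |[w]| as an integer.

60

drop 0:l onto floor
drop 1:h onto {0:l}
drop 2:h onto {1:h}
drop 3:k onto {2:h}
drop 4:m onto {3:k}
drop 5:h onto {3:k}
drop 6:l onto {5:h}
drop 7:h onto {6:l}
drop 8:j onto {3:k}
drop 9:j onto {8:j}
ground layer = {0:l}
drop-orders for the pieces not yet dropped (sum over which currently-grounded one goes next):
  1 to go: {4} 1  {7} 1  {9} 1
  2 to go: {4,7} 2  {4,9} 2  {6,7} 1  {7,9} 2  {8,9} 1
  3 to go: {4,6,7} 3  {4,7,9} 6  {4,8,9} 3  {5,6,7} 1  {6,7,9} 3  {7,8,9} 3
  4 to go: {4,5,6,7} 4  {4,6,7,9} 12  {4,7,8,9} 12  {5,6,7,9} 4  {6,7,8,9} 6
  5 to go: {4,5,6,7,9} 20  {4,6,7,8,9} 30  {5,6,7,8,9} 10
  6 to go: {4,5,6,7,8,9} 60
  7 to go: {3,4,5,6,7,8,9} 60
  8 to go: {2,3,4,5,6,7,8,9} 60
  if 0:l drops first: 60 orders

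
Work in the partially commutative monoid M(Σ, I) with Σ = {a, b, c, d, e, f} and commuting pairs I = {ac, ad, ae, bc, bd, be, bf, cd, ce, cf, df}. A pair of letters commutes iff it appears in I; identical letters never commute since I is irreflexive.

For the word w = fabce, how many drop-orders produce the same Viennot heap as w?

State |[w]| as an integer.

drop 0:f onto floor
drop 1:a onto {0:f}
drop 2:b onto {1:a}
drop 3:c onto floor
drop 4:e onto {0:f}
ground layer = {0:f, 3:c}
drop-orders for the pieces not yet dropped (sum over which currently-grounded one goes next):
  1 to go: {2} 1  {3} 1  {4} 1
  2 to go: {1,2} 1  {2,3} 2  {2,4} 2  {3,4} 2
  3 to go: {1,2,3} 3  {1,2,4} 3  {2,3,4} 6
  if 0:f drops first: 12 orders
  if 3:c drops first: 3 orders
heap linearizations: 15

15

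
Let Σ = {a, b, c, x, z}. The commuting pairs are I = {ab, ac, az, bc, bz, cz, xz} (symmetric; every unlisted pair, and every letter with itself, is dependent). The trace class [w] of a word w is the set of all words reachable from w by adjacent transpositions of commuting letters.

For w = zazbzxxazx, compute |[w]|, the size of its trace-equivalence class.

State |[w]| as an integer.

420

piece 0:z — minimal
piece 1:a — minimal
piece 2:z rests on {0:z}
piece 3:b — minimal
piece 4:z rests on {2:z}
piece 5:x rests on {1:a, 3:b}
piece 6:x rests on {5:x}
piece 7:a rests on {6:x}
piece 8:z rests on {4:z}
piece 9:x rests on {7:a}
minimal pieces: {0:z, 1:a, 3:b}
ways to finish when only these pieces remain (= sum over removing one remaining piece with nothing left below it):
  1 left: {8}→1  {9}→1
  2 left: {4,8}→1  {7,9}→1  {8,9}→2
  3 left: {2,4,8}→1  {4,8,9}→3  {6,7,9}→1  {7,8,9}→3
  4 left: {0,2,4,8}→1  {2,4,8,9}→4  {4,7,8,9}→6  {5,6,7,9}→1  {6,7,8,9}→4
  5 left: {0,2,4,8,9}→5  {1,5,6,7,9}→1  {2,4,7,8,9}→10  {3,5,6,7,9}→1  {4,6,7,8,9}→10  {5,6,7,8,9}→5
  6 left: {0,2,4,7,8,9}→15  {1,3,5,6,7,9}→2  {1,5,6,7,8,9}→6  {2,4,6,7,8,9}→20  {3,5,6,7,8,9}→6  {4,5,6,7,8,9}→15
  7 left: {0,2,4,6,7,8,9}→35  {1,3,5,6,7,8,9}→14  {1,4,5,6,7,8,9}→21  {2,4,5,6,7,8,9}→35  {3,4,5,6,7,8,9}→21
  8 left: {0,2,4,5,6,7,8,9}→70  {1,2,4,5,6,7,8,9}→56  {1,3,4,5,6,7,8,9}→56  {2,3,4,5,6,7,8,9}→56
  placing 0:z first → 168 extensions
  placing 1:a first → 126 extensions
  placing 3:b first → 126 extensions
total linear extensions = 420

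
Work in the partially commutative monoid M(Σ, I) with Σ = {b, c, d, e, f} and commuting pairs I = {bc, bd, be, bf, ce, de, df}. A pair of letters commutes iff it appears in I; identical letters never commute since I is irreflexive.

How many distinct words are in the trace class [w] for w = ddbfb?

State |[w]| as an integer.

30

piece 0:d — minimal
piece 1:d rests on {0:d}
piece 2:b — minimal
piece 3:f — minimal
piece 4:b rests on {2:b}
minimal pieces: {0:d, 2:b, 3:f}
ways to finish when only these pieces remain (= sum over removing one remaining piece with nothing left below it):
  1 left: {1}→1  {3}→1  {4}→1
  2 left: {0,1}→1  {1,3}→2  {1,4}→2  {2,4}→1  {3,4}→2
  3 left: {0,1,3}→3  {0,1,4}→3  {1,2,4}→3  {1,3,4}→6  {2,3,4}→3
  placing 0:d first → 12 extensions
  placing 2:b first → 12 extensions
  placing 3:f first → 6 extensions
total linear extensions = 30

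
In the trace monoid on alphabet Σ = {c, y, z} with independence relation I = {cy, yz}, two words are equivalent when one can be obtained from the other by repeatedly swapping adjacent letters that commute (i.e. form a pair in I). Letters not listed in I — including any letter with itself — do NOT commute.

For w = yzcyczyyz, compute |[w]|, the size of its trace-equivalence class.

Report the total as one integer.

piece 0:y — minimal
piece 1:z — minimal
piece 2:c rests on {1:z}
piece 3:y rests on {0:y}
piece 4:c rests on {2:c}
piece 5:z rests on {4:c}
piece 6:y rests on {3:y}
piece 7:y rests on {6:y}
piece 8:z rests on {5:z}
minimal pieces: {0:y, 1:z}
ways to finish when only these pieces remain (= sum over removing one remaining piece with nothing left below it):
  1 left: {7}→1  {8}→1
  2 left: {5,8}→1  {6,7}→1  {7,8}→2
  3 left: {3,6,7}→1  {4,5,8}→1  {5,7,8}→3  {6,7,8}→3
  4 left: {0,3,6,7}→1  {2,4,5,8}→1  {3,6,7,8}→4  {4,5,7,8}→4  {5,6,7,8}→6
  5 left: {0,3,6,7,8}→5  {1,2,4,5,8}→1  {2,4,5,7,8}→5  {3,5,6,7,8}→10  {4,5,6,7,8}→10
  6 left: {0,3,5,6,7,8}→15  {1,2,4,5,7,8}→6  {2,4,5,6,7,8}→15  {3,4,5,6,7,8}→20
  7 left: {0,3,4,5,6,7,8}→35  {1,2,4,5,6,7,8}→21  {2,3,4,5,6,7,8}→35
  placing 0:y first → 56 extensions
  placing 1:z first → 70 extensions
total linear extensions = 126

126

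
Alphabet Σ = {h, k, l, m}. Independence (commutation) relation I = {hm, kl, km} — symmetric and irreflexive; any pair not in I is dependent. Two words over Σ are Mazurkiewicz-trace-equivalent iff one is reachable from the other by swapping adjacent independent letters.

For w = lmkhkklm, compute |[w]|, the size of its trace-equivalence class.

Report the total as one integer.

38

drop 0:l onto floor
drop 1:m onto {0:l}
drop 2:k onto floor
drop 3:h onto {0:l, 2:k}
drop 4:k onto {3:h}
drop 5:k onto {4:k}
drop 6:l onto {1:m, 3:h}
drop 7:m onto {6:l}
ground layer = {0:l, 2:k}
drop-orders for the pieces not yet dropped (sum over which currently-grounded one goes next):
  1 to go: {5} 1  {7} 1
  2 to go: {4,5} 1  {5,7} 2  {6,7} 1
  3 to go: {1,6,7} 1  {4,5,7} 3  {5,6,7} 3
  4 to go: {1,5,6,7} 4  {4,5,6,7} 6
  5 to go: {1,4,5,6,7} 10  {3,4,5,6,7} 6
  6 to go: {1,3,4,5,6,7} 16  {2,3,4,5,6,7} 6
  if 0:l drops first: 22 orders
  if 2:k drops first: 16 orders
heap linearizations: 38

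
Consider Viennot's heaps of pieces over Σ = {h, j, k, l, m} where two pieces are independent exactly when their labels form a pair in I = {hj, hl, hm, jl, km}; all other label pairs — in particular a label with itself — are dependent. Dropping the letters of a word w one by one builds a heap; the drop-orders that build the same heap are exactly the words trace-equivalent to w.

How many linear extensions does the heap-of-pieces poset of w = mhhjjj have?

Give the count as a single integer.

15

piece 0:m — minimal
piece 1:h — minimal
piece 2:h rests on {1:h}
piece 3:j rests on {0:m}
piece 4:j rests on {3:j}
piece 5:j rests on {4:j}
minimal pieces: {0:m, 1:h}
ways to finish when only these pieces remain (= sum over removing one remaining piece with nothing left below it):
  1 left: {2}→1  {5}→1
  2 left: {1,2}→1  {2,5}→2  {4,5}→1
  3 left: {1,2,5}→3  {2,4,5}→3  {3,4,5}→1
  4 left: {0,3,4,5}→1  {1,2,4,5}→6  {2,3,4,5}→4
  placing 0:m first → 10 extensions
  placing 1:h first → 5 extensions
total linear extensions = 15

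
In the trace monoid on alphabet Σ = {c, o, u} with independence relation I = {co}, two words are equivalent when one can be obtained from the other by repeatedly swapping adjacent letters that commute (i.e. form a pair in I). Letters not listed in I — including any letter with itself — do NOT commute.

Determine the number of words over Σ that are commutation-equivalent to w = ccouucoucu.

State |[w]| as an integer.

6

drop 0:c onto floor
drop 1:c onto {0:c}
drop 2:o onto floor
drop 3:u onto {1:c, 2:o}
drop 4:u onto {3:u}
drop 5:c onto {4:u}
drop 6:o onto {4:u}
drop 7:u onto {5:c, 6:o}
drop 8:c onto {7:u}
drop 9:u onto {8:c}
ground layer = {0:c, 2:o}
drop-orders for the pieces not yet dropped (sum over which currently-grounded one goes next):
  1 to go: {9} 1
  2 to go: {8,9} 1
  3 to go: {7,8,9} 1
  4 to go: {5,7,8,9} 1  {6,7,8,9} 1
  5 to go: {5,6,7,8,9} 2
  6 to go: {4,5,6,7,8,9} 2
  7 to go: {3,4,5,6,7,8,9} 2
  8 to go: {1,3,4,5,6,7,8,9} 2  {2,3,4,5,6,7,8,9} 2
  if 0:c drops first: 4 orders
  if 2:o drops first: 2 orders
heap linearizations: 6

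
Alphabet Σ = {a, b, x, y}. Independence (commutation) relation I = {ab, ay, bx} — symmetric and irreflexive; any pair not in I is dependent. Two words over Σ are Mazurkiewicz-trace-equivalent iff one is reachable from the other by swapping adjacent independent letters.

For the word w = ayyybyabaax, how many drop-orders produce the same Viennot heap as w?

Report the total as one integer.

drop 0:a onto floor
drop 1:y onto floor
drop 2:y onto {1:y}
drop 3:y onto {2:y}
drop 4:b onto {3:y}
drop 5:y onto {4:b}
drop 6:a onto {0:a}
drop 7:b onto {5:y}
drop 8:a onto {6:a}
drop 9:a onto {8:a}
drop 10:x onto {5:y, 9:a}
ground layer = {0:a, 1:y}
drop-orders for the pieces not yet dropped (sum over which currently-grounded one goes next):
  1 to go: {7} 1  {10} 1
  2 to go: {7,10} 2  {9,10} 1
  3 to go: {5,7,10} 2  {7,9,10} 3  {8,9,10} 1
  4 to go: {4,5,7,10} 2  {5,7,9,10} 5  {6,8,9,10} 1  {7,8,9,10} 4
  5 to go: {0,6,8,9,10} 1  {3,4,5,7,10} 2  {4,5,7,9,10} 7  {5,7,8,9,10} 9  {6,7,8,9,10} 5
  6 to go: {0,6,7,8,9,10} 6  {2,3,4,5,7,10} 2  {3,4,5,7,9,10} 9  {4,5,7,8,9,10} 16  {5,6,7,8,9,10} 14
  7 to go: {0,5,6,7,8,9,10} 20  {1,2,3,4,5,7,10} 2  {2,3,4,5,7,9,10} 11  {3,4,5,7,8,9,10} 25  {4,5,6,7,8,9,10} 30
  8 to go: {0,4,5,6,7,8,9,10} 50  {1,2,3,4,5,7,9,10} 13  {2,3,4,5,7,8,9,10} 36  {3,4,5,6,7,8,9,10} 55
  9 to go: {0,3,4,5,6,7,8,9,10} 105  {1,2,3,4,5,7,8,9,10} 49  {2,3,4,5,6,7,8,9,10} 91
  if 0:a drops first: 140 orders
  if 1:y drops first: 196 orders
heap linearizations: 336

336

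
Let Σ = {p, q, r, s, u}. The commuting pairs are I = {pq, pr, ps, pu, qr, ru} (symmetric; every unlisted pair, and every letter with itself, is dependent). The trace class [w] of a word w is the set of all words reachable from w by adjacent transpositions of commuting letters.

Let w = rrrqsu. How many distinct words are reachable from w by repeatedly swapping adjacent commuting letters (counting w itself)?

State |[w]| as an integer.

drop 0:r onto floor
drop 1:r onto {0:r}
drop 2:r onto {1:r}
drop 3:q onto floor
drop 4:s onto {2:r, 3:q}
drop 5:u onto {4:s}
ground layer = {0:r, 3:q}
drop-orders for the pieces not yet dropped (sum over which currently-grounded one goes next):
  1 to go: {5} 1
  2 to go: {4,5} 1
  3 to go: {2,4,5} 1  {3,4,5} 1
  4 to go: {1,2,4,5} 1  {2,3,4,5} 2
  if 0:r drops first: 3 orders
  if 3:q drops first: 1 orders
heap linearizations: 4

4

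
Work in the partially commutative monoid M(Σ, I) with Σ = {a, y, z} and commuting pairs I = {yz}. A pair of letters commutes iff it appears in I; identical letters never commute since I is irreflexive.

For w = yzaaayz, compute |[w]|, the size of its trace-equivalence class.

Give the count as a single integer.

4

0(y) covers ∅
1(z) covers ∅
2(a) covers 0:y, 1:z
3(a) covers 2:a
4(a) covers 3:a
5(y) covers 4:a
6(z) covers 4:a
floor of heap: 0:y, 1:z
completions by unplaced set U, small U first (add the entries for U minus each lowest piece of U):
  |U|=1: {5}:1  {6}:1
  |U|=2: {5,6}:2
  |U|=3: {4,5,6}:2
  |U|=4: {3,4,5,6}:2
  |U|=5: {2,3,4,5,6}:2
  start at 0(y): 2
  start at 1(z): 2
sum over floor = 4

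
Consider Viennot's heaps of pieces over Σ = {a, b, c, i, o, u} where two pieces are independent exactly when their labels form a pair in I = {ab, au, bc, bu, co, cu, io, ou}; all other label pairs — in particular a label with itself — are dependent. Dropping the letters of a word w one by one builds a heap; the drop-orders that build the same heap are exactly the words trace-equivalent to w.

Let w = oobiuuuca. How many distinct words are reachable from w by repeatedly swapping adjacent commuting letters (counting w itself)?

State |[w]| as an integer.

#0=o has no predecessor
#1=o depends on [0:o]
#2=b depends on [1:o]
#3=i depends on [2:b]
#4=u depends on [3:i]
#5=u depends on [4:u]
#6=u depends on [5:u]
#7=c depends on [3:i]
#8=a depends on [7:c]
sources: [0:o]
N(rest) = Σ N(rest − s) over sources s of rest; N(one piece) = 1:
  size 1 → [6]=1  [8]=1
  size 2 → [5,6]=1  [6,8]=2  [7,8]=1
  size 3 → [4,5,6]=1  [5,6,8]=3  [6,7,8]=3
  size 4 → [4,5,6,8]=4  [5,6,7,8]=6
  size 5 → [4,5,6,7,8]=10
  size 6 → [3,4,5,6,7,8]=10
  size 7 → [2,3,4,5,6,7,8]=10
  first=0(o) contributes 10

10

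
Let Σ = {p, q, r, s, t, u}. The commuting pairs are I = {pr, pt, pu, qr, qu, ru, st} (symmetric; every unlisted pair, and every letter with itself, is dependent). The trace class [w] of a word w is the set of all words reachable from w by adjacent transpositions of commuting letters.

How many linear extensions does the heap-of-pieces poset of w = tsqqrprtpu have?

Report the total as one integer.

drop 0:t onto floor
drop 1:s onto floor
drop 2:q onto {0:t, 1:s}
drop 3:q onto {2:q}
drop 4:r onto {0:t, 1:s}
drop 5:p onto {3:q}
drop 6:r onto {4:r}
drop 7:t onto {3:q, 6:r}
drop 8:p onto {5:p}
drop 9:u onto {7:t}
ground layer = {0:t, 1:s}
drop-orders for the pieces not yet dropped (sum over which currently-grounded one goes next):
  1 to go: {8} 1  {9} 1
  2 to go: {5,8} 1  {7,9} 1  {8,9} 2
  3 to go: {5,8,9} 3  {6,7,9} 1  {7,8,9} 3
  4 to go: {4,6,7,9} 1  {5,7,8,9} 6  {6,7,8,9} 4
  5 to go: {3,5,7,8,9} 6  {4,6,7,8,9} 5  {5,6,7,8,9} 10
  6 to go: {2,3,5,7,8,9} 6  {3,5,6,7,8,9} 16  {4,5,6,7,8,9} 15
  7 to go: {2,3,5,6,7,8,9} 22  {3,4,5,6,7,8,9} 31
  8 to go: {2,3,4,5,6,7,8,9} 53
  if 0:t drops first: 53 orders
  if 1:s drops first: 53 orders
heap linearizations: 106

106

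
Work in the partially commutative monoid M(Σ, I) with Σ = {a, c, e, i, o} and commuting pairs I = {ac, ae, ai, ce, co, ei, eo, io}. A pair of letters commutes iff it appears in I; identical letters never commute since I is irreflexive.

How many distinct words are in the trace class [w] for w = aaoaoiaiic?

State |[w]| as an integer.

210

drop 0:a onto floor
drop 1:a onto {0:a}
drop 2:o onto {1:a}
drop 3:a onto {2:o}
drop 4:o onto {3:a}
drop 5:i onto floor
drop 6:a onto {4:o}
drop 7:i onto {5:i}
drop 8:i onto {7:i}
drop 9:c onto {8:i}
ground layer = {0:a, 5:i}
drop-orders for the pieces not yet dropped (sum over which currently-grounded one goes next):
  1 to go: {6} 1  {9} 1
  2 to go: {4,6} 1  {6,9} 2  {8,9} 1
  3 to go: {3,4,6} 1  {4,6,9} 3  {6,8,9} 3  {7,8,9} 1
  4 to go: {2,3,4,6} 1  {3,4,6,9} 4  {4,6,8,9} 6  {5,7,8,9} 1  {6,7,8,9} 4
  5 to go: {1,2,3,4,6} 1  {2,3,4,6,9} 5  {3,4,6,8,9} 10  {4,6,7,8,9} 10  {5,6,7,8,9} 5
  6 to go: {0,1,2,3,4,6} 1  {1,2,3,4,6,9} 6  {2,3,4,6,8,9} 15  {3,4,6,7,8,9} 20  {4,5,6,7,8,9} 15
  7 to go: {0,1,2,3,4,6,9} 7  {1,2,3,4,6,8,9} 21  {2,3,4,6,7,8,9} 35  {3,4,5,6,7,8,9} 35
  8 to go: {0,1,2,3,4,6,8,9} 28  {1,2,3,4,6,7,8,9} 56  {2,3,4,5,6,7,8,9} 70
  if 0:a drops first: 126 orders
  if 5:i drops first: 84 orders
heap linearizations: 210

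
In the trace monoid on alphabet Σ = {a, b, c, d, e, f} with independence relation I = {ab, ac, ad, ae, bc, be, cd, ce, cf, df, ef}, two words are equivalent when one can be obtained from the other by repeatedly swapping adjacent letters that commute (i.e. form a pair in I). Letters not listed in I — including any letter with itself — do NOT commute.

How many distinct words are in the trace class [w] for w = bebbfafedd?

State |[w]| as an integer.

drop 0:b onto floor
drop 1:e onto floor
drop 2:b onto {0:b}
drop 3:b onto {2:b}
drop 4:f onto {3:b}
drop 5:a onto {4:f}
drop 6:f onto {5:a}
drop 7:e onto {1:e}
drop 8:d onto {3:b, 7:e}
drop 9:d onto {8:d}
ground layer = {0:b, 1:e}
drop-orders for the pieces not yet dropped (sum over which currently-grounded one goes next):
  1 to go: {6} 1  {9} 1
  2 to go: {5,6} 1  {6,9} 2  {8,9} 1
  3 to go: {4,5,6} 1  {5,6,9} 3  {6,8,9} 3  {7,8,9} 1
  4 to go: {1,7,8,9} 1  {4,5,6,9} 4  {5,6,8,9} 6  {6,7,8,9} 4
  5 to go: {1,6,7,8,9} 5  {4,5,6,8,9} 10  {5,6,7,8,9} 10
  6 to go: {1,5,6,7,8,9} 15  {3,4,5,6,8,9} 10  {4,5,6,7,8,9} 20
  7 to go: {1,4,5,6,7,8,9} 35  {2,3,4,5,6,8,9} 10  {3,4,5,6,7,8,9} 30
  8 to go: {0,2,3,4,5,6,8,9} 10  {1,3,4,5,6,7,8,9} 65  {2,3,4,5,6,7,8,9} 40
  if 0:b drops first: 105 orders
  if 1:e drops first: 50 orders
heap linearizations: 155

155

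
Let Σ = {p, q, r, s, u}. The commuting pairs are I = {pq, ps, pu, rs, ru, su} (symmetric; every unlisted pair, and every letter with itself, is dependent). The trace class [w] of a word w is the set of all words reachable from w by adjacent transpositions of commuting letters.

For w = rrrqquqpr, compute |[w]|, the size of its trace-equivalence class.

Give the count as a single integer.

5

#0=r has no predecessor
#1=r depends on [0:r]
#2=r depends on [1:r]
#3=q depends on [2:r]
#4=q depends on [3:q]
#5=u depends on [4:q]
#6=q depends on [5:u]
#7=p depends on [2:r]
#8=r depends on [6:q, 7:p]
sources: [0:r]
N(rest) = Σ N(rest − s) over sources s of rest; N(one piece) = 1:
  size 1 → [8]=1
  size 2 → [6,8]=1  [7,8]=1
  size 3 → [5,6,8]=1  [6,7,8]=2
  size 4 → [4,5,6,8]=1  [5,6,7,8]=3
  size 5 → [3,4,5,6,8]=1  [4,5,6,7,8]=4
  size 6 → [3,4,5,6,7,8]=5
  size 7 → [2,3,4,5,6,7,8]=5
  first=0(r) contributes 5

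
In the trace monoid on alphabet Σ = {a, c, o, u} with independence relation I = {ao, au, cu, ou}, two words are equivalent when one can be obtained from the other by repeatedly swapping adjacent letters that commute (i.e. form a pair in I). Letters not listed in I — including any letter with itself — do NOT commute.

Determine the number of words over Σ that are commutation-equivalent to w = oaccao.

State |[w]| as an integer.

0(o) covers ∅
1(a) covers ∅
2(c) covers 0:o, 1:a
3(c) covers 2:c
4(a) covers 3:c
5(o) covers 3:c
floor of heap: 0:o, 1:a
completions by unplaced set U, small U first (add the entries for U minus each lowest piece of U):
  |U|=1: {4}:1  {5}:1
  |U|=2: {4,5}:2
  |U|=3: {3,4,5}:2
  |U|=4: {2,3,4,5}:2
  start at 0(o): 2
  start at 1(a): 2
sum over floor = 4

4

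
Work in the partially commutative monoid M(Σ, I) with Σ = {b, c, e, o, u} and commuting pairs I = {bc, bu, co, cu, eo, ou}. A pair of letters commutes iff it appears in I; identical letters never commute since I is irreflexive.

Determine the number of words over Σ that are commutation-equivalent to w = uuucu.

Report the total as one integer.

piece 0:u — minimal
piece 1:u rests on {0:u}
piece 2:u rests on {1:u}
piece 3:c — minimal
piece 4:u rests on {2:u}
minimal pieces: {0:u, 3:c}
ways to finish when only these pieces remain (= sum over removing one remaining piece with nothing left below it):
  1 left: {3}→1  {4}→1
  2 left: {2,4}→1  {3,4}→2
  3 left: {1,2,4}→1  {2,3,4}→3
  placing 0:u first → 4 extensions
  placing 3:c first → 1 extensions
total linear extensions = 5

5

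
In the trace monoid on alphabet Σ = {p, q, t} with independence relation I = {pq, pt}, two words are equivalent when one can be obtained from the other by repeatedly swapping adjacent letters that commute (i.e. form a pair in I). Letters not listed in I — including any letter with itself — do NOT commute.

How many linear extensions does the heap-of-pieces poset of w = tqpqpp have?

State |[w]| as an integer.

0(t) covers ∅
1(q) covers 0:t
2(p) covers ∅
3(q) covers 1:q
4(p) covers 2:p
5(p) covers 4:p
floor of heap: 0:t, 2:p
completions by unplaced set U, small U first (add the entries for U minus each lowest piece of U):
  |U|=1: {3}:1  {5}:1
  |U|=2: {1,3}:1  {3,5}:2  {4,5}:1
  |U|=3: {0,1,3}:1  {1,3,5}:3  {2,4,5}:1  {3,4,5}:3
  |U|=4: {0,1,3,5}:4  {1,3,4,5}:6  {2,3,4,5}:4
  start at 0(t): 10
  start at 2(p): 10
sum over floor = 20

20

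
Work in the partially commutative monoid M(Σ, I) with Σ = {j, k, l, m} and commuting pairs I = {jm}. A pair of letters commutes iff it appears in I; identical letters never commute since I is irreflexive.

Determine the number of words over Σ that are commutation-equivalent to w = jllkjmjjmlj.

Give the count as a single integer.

10

drop 0:j onto floor
drop 1:l onto {0:j}
drop 2:l onto {1:l}
drop 3:k onto {2:l}
drop 4:j onto {3:k}
drop 5:m onto {3:k}
drop 6:j onto {4:j}
drop 7:j onto {6:j}
drop 8:m onto {5:m}
drop 9:l onto {7:j, 8:m}
drop 10:j onto {9:l}
ground layer = {0:j}
drop-orders for the pieces not yet dropped (sum over which currently-grounded one goes next):
  1 to go: {10} 1
  2 to go: {9,10} 1
  3 to go: {7,9,10} 1  {8,9,10} 1
  4 to go: {5,8,9,10} 1  {6,7,9,10} 1  {7,8,9,10} 2
  5 to go: {4,6,7,9,10} 1  {5,7,8,9,10} 3  {6,7,8,9,10} 3
  6 to go: {4,6,7,8,9,10} 4  {5,6,7,8,9,10} 6
  7 to go: {4,5,6,7,8,9,10} 10
  8 to go: {3,4,5,6,7,8,9,10} 10
  9 to go: {2,3,4,5,6,7,8,9,10} 10
  if 0:j drops first: 10 orders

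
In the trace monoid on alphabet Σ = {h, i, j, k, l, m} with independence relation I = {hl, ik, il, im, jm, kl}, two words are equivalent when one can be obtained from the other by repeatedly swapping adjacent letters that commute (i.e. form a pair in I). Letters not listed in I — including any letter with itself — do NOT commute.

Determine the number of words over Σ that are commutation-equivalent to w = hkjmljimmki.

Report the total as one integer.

0(h) covers ∅
1(k) covers 0:h
2(j) covers 1:k
3(m) covers 1:k
4(l) covers 2:j, 3:m
5(j) covers 4:l
6(i) covers 5:j
7(m) covers 4:l
8(m) covers 7:m
9(k) covers 5:j, 8:m
10(i) covers 6:i
floor of heap: 0:h
completions by unplaced set U, small U first (add the entries for U minus each lowest piece of U):
  |U|=1: {9}:1  {10}:1
  |U|=2: {6,10}:1  {8,9}:1  {9,10}:2
  |U|=3: {6,9,10}:3  {7,8,9}:1  {8,9,10}:3
  |U|=4: {5,6,9,10}:3  {6,8,9,10}:6  {7,8,9,10}:4
  |U|=5: {5,6,8,9,10}:9  {6,7,8,9,10}:10
  |U|=6: {5,6,7,8,9,10}:19
  |U|=7: {4,5,6,7,8,9,10}:19
  |U|=8: {2,4,5,6,7,8,9,10}:19  {3,4,5,6,7,8,9,10}:19
  |U|=9: {2,3,4,5,6,7,8,9,10}:38
  start at 0(h): 38

38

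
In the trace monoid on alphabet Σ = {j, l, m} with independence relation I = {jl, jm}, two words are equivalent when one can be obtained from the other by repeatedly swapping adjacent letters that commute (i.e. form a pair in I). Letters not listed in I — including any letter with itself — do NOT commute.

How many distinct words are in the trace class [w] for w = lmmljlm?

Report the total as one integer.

#0=l has no predecessor
#1=m depends on [0:l]
#2=m depends on [1:m]
#3=l depends on [2:m]
#4=j has no predecessor
#5=l depends on [3:l]
#6=m depends on [5:l]
sources: [0:l, 4:j]
N(rest) = Σ N(rest − s) over sources s of rest; N(one piece) = 1:
  size 1 → [4]=1  [6]=1
  size 2 → [4,6]=2  [5,6]=1
  size 3 → [3,5,6]=1  [4,5,6]=3
  size 4 → [2,3,5,6]=1  [3,4,5,6]=4
  size 5 → [1,2,3,5,6]=1  [2,3,4,5,6]=5
  first=0(l) contributes 6
  first=4(j) contributes 1
|[w]| = 7

7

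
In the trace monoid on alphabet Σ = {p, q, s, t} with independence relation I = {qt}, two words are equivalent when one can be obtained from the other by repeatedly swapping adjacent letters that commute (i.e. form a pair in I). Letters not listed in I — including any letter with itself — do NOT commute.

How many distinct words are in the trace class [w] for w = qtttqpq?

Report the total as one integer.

piece 0:q — minimal
piece 1:t — minimal
piece 2:t rests on {1:t}
piece 3:t rests on {2:t}
piece 4:q rests on {0:q}
piece 5:p rests on {3:t, 4:q}
piece 6:q rests on {5:p}
minimal pieces: {0:q, 1:t}
ways to finish when only these pieces remain (= sum over removing one remaining piece with nothing left below it):
  1 left: {6}→1
  2 left: {5,6}→1
  3 left: {3,5,6}→1  {4,5,6}→1
  4 left: {0,4,5,6}→1  {2,3,5,6}→1  {3,4,5,6}→2
  5 left: {0,3,4,5,6}→3  {1,2,3,5,6}→1  {2,3,4,5,6}→3
  placing 0:q first → 4 extensions
  placing 1:t first → 6 extensions
total linear extensions = 10

10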